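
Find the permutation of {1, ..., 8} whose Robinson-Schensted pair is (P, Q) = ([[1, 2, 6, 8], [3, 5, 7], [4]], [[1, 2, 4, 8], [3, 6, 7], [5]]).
4 5 3 7 1 2 6 8

Reverse the RSK construction: for i from n down to 1, find the cell of Q containing i, remove the entry at that cell from P, and reverse-bump it up through P; the value ejected from row 1 is w(i).

Step i=8: Q has 8 at row 1, column 4; remove that cell from P, ejecting 8. So w(8) = 8. P is now [[1, 2, 6], [3, 5, 7], [4]].
Step i=7: Q has 7 at row 2, column 3; remove 7 from row 2 of P and reverse-bump: 7 enters row 1 and ejects 6. So w(7) = 6. P is now [[1, 2, 7], [3, 5], [4]].
Step i=6: Q has 6 at row 2, column 2; remove 5 from row 2 of P and reverse-bump: 5 enters row 1 and ejects 2. So w(6) = 2. P is now [[1, 5, 7], [3], [4]].
Step i=5: Q has 5 at row 3, column 1; remove 4 from row 3 of P and reverse-bump: 4 enters row 2 and ejects 3; 3 enters row 1 and ejects 1. So w(5) = 1. P is now [[3, 5, 7], [4]].
Step i=4: Q has 4 at row 1, column 3; remove that cell from P, ejecting 7. So w(4) = 7. P is now [[3, 5], [4]].
Step i=3: Q has 3 at row 2, column 1; remove 4 from row 2 of P and reverse-bump: 4 enters row 1 and ejects 3. So w(3) = 3. P is now [[4, 5]].
Step i=2: Q has 2 at row 1, column 2; remove that cell from P, ejecting 5. So w(2) = 5. P is now [[4]].
Step i=1: Q has 1 at row 1, column 1; remove that cell from P, ejecting 4. So w(1) = 4. P is now [].

So w = 4 5 3 7 1 2 6 8.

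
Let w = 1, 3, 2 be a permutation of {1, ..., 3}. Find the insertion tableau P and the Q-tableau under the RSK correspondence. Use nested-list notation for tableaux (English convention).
P = [[1, 2], [3]], Q = [[1, 2], [3]]

Insert each entry of the permutation into P by Schensted row insertion, recording in Q the position of each new cell.

Insert 1: appended to row 1. P = [[1]].
Insert 3: appended to row 1. P = [[1, 3]].
Insert 2: 2 bumps 3 from row 1; 3 starts row 2. P = [[1, 2], [3]].

So P = [[1, 2], [3]], Q = [[1, 2], [3]].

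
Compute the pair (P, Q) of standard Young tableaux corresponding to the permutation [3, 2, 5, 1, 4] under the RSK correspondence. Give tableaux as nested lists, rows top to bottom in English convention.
Insert each entry of the permutation into P by Schensted row insertion, recording in Q the position of each new cell.

Insert 3: appended to row 1. P = [[3]].
Insert 2: 2 bumps 3 from row 1; 3 starts row 2. P = [[2], [3]].
Insert 5: appended to row 1. P = [[2, 5], [3]].
Insert 1: 1 bumps 2 from row 1; 2 bumps 3 from row 2; 3 starts row 3. P = [[1, 5], [2], [3]].
Insert 4: 4 bumps 5 from row 1; 5 appends to row 2. P = [[1, 4], [2, 5], [3]].

So P = [[1, 4], [2, 5], [3]], Q = [[1, 3], [2, 5], [4]].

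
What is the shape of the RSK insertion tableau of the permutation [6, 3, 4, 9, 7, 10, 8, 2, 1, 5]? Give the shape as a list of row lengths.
Row-insert each entry into an empty tableau.

After inserting 6: P = [[6]].
After inserting 3: P = [[3], [6]].
After inserting 4: P = [[3, 4], [6]].
After inserting 9: P = [[3, 4, 9], [6]].
After inserting 7: P = [[3, 4, 7], [6, 9]].
After inserting 10: P = [[3, 4, 7, 10], [6, 9]].
After inserting 8: P = [[3, 4, 7, 8], [6, 9, 10]].
After inserting 2: P = [[2, 4, 7, 8], [3, 9, 10], [6]].
After inserting 1: P = [[1, 4, 7, 8], [2, 9, 10], [3], [6]].
After inserting 5: P = [[1, 4, 5, 8], [2, 7, 10], [3, 9], [6]].

The final insertion tableau P = [[1, 4, 5, 8], [2, 7, 10], [3, 9], [6]] has shape [4, 3, 2, 1].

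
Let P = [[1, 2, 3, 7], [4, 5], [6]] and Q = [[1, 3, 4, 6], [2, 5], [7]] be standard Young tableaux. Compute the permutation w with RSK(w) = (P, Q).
Reverse the RSK construction: for i from n down to 1, find the cell of Q containing i, remove the entry at that cell from P, and reverse-bump it up through P; the value ejected from row 1 is w(i).

Step i=7: Q has 7 at row 3, column 1; remove 6 from row 3 of P and reverse-bump: 6 enters row 2 and ejects 5; 5 enters row 1 and ejects 3. So w(7) = 3. P is now [[1, 2, 5, 7], [4, 6]].
Step i=6: Q has 6 at row 1, column 4; remove that cell from P, ejecting 7. So w(6) = 7. P is now [[1, 2, 5], [4, 6]].
Step i=5: Q has 5 at row 2, column 2; remove 6 from row 2 of P and reverse-bump: 6 enters row 1 and ejects 5. So w(5) = 5. P is now [[1, 2, 6], [4]].
Step i=4: Q has 4 at row 1, column 3; remove that cell from P, ejecting 6. So w(4) = 6. P is now [[1, 2], [4]].
Step i=3: Q has 3 at row 1, column 2; remove that cell from P, ejecting 2. So w(3) = 2. P is now [[1], [4]].
Step i=2: Q has 2 at row 2, column 1; remove 4 from row 2 of P and reverse-bump: 4 enters row 1 and ejects 1. So w(2) = 1. P is now [[4]].
Step i=1: Q has 1 at row 1, column 1; remove that cell from P, ejecting 4. So w(1) = 4. P is now [].

So w = 4 1 2 6 5 7 3.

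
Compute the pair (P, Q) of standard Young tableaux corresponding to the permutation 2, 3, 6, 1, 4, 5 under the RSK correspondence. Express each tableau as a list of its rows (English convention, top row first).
Insert each entry of the permutation into P by Schensted row insertion, recording in Q the position of each new cell.

Insert 2: appended to row 1. P = [[2]], Q = [[1]].
Insert 3: appended to row 1. P = [[2, 3]], Q = [[1, 2]].
Insert 6: appended to row 1. P = [[2, 3, 6]], Q = [[1, 2, 3]].
Insert 1: 1 bumps 2 from row 1; 2 starts row 2. P = [[1, 3, 6], [2]], Q = [[1, 2, 3], [4]].
Insert 4: 4 bumps 6 from row 1; 6 appends to row 2. P = [[1, 3, 4], [2, 6]], Q = [[1, 2, 3], [4, 5]].
Insert 5: appended to row 1. P = [[1, 3, 4, 5], [2, 6]], Q = [[1, 2, 3, 6], [4, 5]].

So P = [[1, 3, 4, 5], [2, 6]], Q = [[1, 2, 3, 6], [4, 5]].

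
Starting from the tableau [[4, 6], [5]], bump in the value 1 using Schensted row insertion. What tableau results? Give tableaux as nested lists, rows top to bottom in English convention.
[[1, 6], [4], [5]]

In row 1, 1 replaces 4 (the leftmost entry greater than 1); 4 is bumped to row 2. In row 2, 4 replaces 5 (the leftmost entry greater than 4); 5 is bumped to row 3. 5 starts a new row 3. The new tableau is [[1, 6], [4], [5]].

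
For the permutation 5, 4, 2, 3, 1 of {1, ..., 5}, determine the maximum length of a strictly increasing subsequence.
2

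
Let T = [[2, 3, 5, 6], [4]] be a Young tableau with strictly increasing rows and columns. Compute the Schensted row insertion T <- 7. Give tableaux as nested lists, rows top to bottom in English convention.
7 is larger than every entry of row 1, so it is appended to row 1. The new tableau is [[2, 3, 5, 6, 7], [4]].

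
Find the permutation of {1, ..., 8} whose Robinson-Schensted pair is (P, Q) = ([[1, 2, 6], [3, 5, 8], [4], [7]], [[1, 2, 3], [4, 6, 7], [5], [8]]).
Reverse the RSK construction: for i from n down to 1, find the cell of Q containing i, remove the entry at that cell from P, and reverse-bump it up through P; the value ejected from row 1 is w(i).

Step i=8: Q has 8 at row 4, column 1; remove 7 from row 4 of P and reverse-bump: 7 enters row 3 and ejects 4; 4 enters row 2 and ejects 3; 3 enters row 1 and ejects 2. So w(8) = 2. P is now [[1, 3, 6], [4, 5, 8], [7]].
Step i=7: Q has 7 at row 2, column 3; remove 8 from row 2 of P and reverse-bump: 8 enters row 1 and ejects 6. So w(7) = 6. P is now [[1, 3, 8], [4, 5], [7]].
Step i=6: Q has 6 at row 2, column 2; remove 5 from row 2 of P and reverse-bump: 5 enters row 1 and ejects 3. So w(6) = 3. P is now [[1, 5, 8], [4], [7]].
Step i=5: Q has 5 at row 3, column 1; remove 7 from row 3 of P and reverse-bump: 7 enters row 2 and ejects 4; 4 enters row 1 and ejects 1. So w(5) = 1. P is now [[4, 5, 8], [7]].
Step i=4: Q has 4 at row 2, column 1; remove 7 from row 2 of P and reverse-bump: 7 enters row 1 and ejects 5. So w(4) = 5. P is now [[4, 7, 8]].
Step i=3: Q has 3 at row 1, column 3; remove that cell from P, ejecting 8. So w(3) = 8. P is now [[4, 7]].
Step i=2: Q has 2 at row 1, column 2; remove that cell from P, ejecting 7. So w(2) = 7. P is now [[4]].
Step i=1: Q has 1 at row 1, column 1; remove that cell from P, ejecting 4. So w(1) = 4. P is now [].

So w = 4 7 8 5 1 3 6 2.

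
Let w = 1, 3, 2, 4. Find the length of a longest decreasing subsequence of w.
2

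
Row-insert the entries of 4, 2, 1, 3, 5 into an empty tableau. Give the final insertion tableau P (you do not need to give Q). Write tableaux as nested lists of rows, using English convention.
P = [[1, 3, 5], [2], [4]]

After inserting 4: P = [[4]].
After inserting 2: P = [[2], [4]].
After inserting 1: P = [[1], [2], [4]].
After inserting 3: P = [[1, 3], [2], [4]].
After inserting 5: P = [[1, 3, 5], [2], [4]].

So P = [[1, 3, 5], [2], [4]].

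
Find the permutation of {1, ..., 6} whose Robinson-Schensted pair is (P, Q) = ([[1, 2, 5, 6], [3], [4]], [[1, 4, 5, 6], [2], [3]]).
4 3 1 2 5 6

Reverse RSK: for i = n, n-1, ..., 1, locate i in Q, remove the corresponding corner cell from P, and reverse-bump its entry up through P; the value ejected from row 1 is w(i).

So w = 4 3 1 2 5 6.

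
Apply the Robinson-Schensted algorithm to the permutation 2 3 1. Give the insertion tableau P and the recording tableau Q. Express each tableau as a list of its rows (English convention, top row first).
P = [[1, 3], [2]], Q = [[1, 2], [3]]

Insert each entry of the permutation into P by Schensted row insertion, recording in Q the position of each new cell.

Insert 2: appended to row 1. P = [[2]], Q = [[1]].
Insert 3: appended to row 1. P = [[2, 3]], Q = [[1, 2]].
Insert 1: 1 bumps 2 from row 1; 2 starts row 2. P = [[1, 3], [2]], Q = [[1, 2], [3]].

So P = [[1, 3], [2]], Q = [[1, 2], [3]].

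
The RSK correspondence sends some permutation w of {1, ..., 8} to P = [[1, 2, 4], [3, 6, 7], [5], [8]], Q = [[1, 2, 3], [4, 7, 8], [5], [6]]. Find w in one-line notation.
5 6 8 7 3 1 2 4

Reverse the RSK construction: for i from n down to 1, find the cell of Q containing i, remove the entry at that cell from P, and reverse-bump it up through P; the value ejected from row 1 is w(i).

Step i=8: Q has 8 at row 2, column 3; remove 7 from row 2 of P and reverse-bump: 7 enters row 1 and ejects 4. So w(8) = 4. P is now [[1, 2, 7], [3, 6], [5], [8]].
Step i=7: Q has 7 at row 2, column 2; remove 6 from row 2 of P and reverse-bump: 6 enters row 1 and ejects 2. So w(7) = 2. P is now [[1, 6, 7], [3], [5], [8]].
Step i=6: Q has 6 at row 4, column 1; remove 8 from row 4 of P and reverse-bump: 8 enters row 3 and ejects 5; 5 enters row 2 and ejects 3; 3 enters row 1 and ejects 1. So w(6) = 1. P is now [[3, 6, 7], [5], [8]].
Step i=5: Q has 5 at row 3, column 1; remove 8 from row 3 of P and reverse-bump: 8 enters row 2 and ejects 5; 5 enters row 1 and ejects 3. So w(5) = 3. P is now [[5, 6, 7], [8]].
Step i=4: Q has 4 at row 2, column 1; remove 8 from row 2 of P and reverse-bump: 8 enters row 1 and ejects 7. So w(4) = 7. P is now [[5, 6, 8]].
Step i=3: Q has 3 at row 1, column 3; remove that cell from P, ejecting 8. So w(3) = 8. P is now [[5, 6]].
Step i=2: Q has 2 at row 1, column 2; remove that cell from P, ejecting 6. So w(2) = 6. P is now [[5]].
Step i=1: Q has 1 at row 1, column 1; remove that cell from P, ejecting 5. So w(1) = 5. P is now [].

So w = 5 6 8 7 3 1 2 4.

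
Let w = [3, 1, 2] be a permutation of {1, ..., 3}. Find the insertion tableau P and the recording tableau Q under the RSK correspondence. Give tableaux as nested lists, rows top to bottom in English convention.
Insert each entry of the permutation into P by Schensted row insertion, recording in Q the position of each new cell.

After inserting 3: P = [[3]].
After inserting 1: P = [[1], [3]].
After inserting 2: P = [[1, 2], [3]].

So P = [[1, 2], [3]], Q = [[1, 3], [2]].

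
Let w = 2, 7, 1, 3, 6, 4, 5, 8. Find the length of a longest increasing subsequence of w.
5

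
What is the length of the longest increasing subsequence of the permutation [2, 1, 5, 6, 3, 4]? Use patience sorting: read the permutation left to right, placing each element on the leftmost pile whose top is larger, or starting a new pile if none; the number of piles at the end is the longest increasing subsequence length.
3

2: new pile. tops = [2]
1: onto pile 1 (replacing 2). tops = [1]
5: new pile. tops = [1, 5]
6: new pile. tops = [1, 5, 6]
3: onto pile 2 (replacing 5). tops = [1, 3, 6]
4: onto pile 3 (replacing 6). tops = [1, 3, 4]

3 piles, so the longest increasing subsequence has length 3.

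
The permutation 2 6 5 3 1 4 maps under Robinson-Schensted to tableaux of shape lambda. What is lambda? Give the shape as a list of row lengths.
[3, 1, 1, 1]

Row-insert each entry into an empty tableau.

After inserting 2: P = [[2]].
After inserting 6: P = [[2, 6]].
After inserting 5: P = [[2, 5], [6]].
After inserting 3: P = [[2, 3], [5], [6]].
After inserting 1: P = [[1, 3], [2], [5], [6]].
After inserting 4: P = [[1, 3, 4], [2], [5], [6]].

The final insertion tableau P = [[1, 3, 4], [2], [5], [6]] has shape [3, 1, 1, 1].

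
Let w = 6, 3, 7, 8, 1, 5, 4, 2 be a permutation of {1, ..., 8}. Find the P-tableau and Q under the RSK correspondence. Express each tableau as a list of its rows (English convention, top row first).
Insert each entry of the permutation into P by Schensted row insertion, recording in Q the position of each new cell.

Insert 6: appended to row 1. P = [[6]].
Insert 3: 3 bumps 6 from row 1; 6 starts row 2. P = [[3], [6]].
Insert 7: appended to row 1. P = [[3, 7], [6]].
Insert 8: appended to row 1. P = [[3, 7, 8], [6]].
Insert 1: 1 bumps 3 from row 1; 3 bumps 6 from row 2; 6 starts row 3. P = [[1, 7, 8], [3], [6]].
Insert 5: 5 bumps 7 from row 1; 7 appends to row 2. P = [[1, 5, 8], [3, 7], [6]].
Insert 4: 4 bumps 5 from row 1; 5 bumps 7 from row 2; 7 appends to row 3. P = [[1, 4, 8], [3, 5], [6, 7]].
Insert 2: 2 bumps 4 from row 1; 4 bumps 5 from row 2; 5 bumps 6 from row 3; 6 starts row 4. P = [[1, 2, 8], [3, 4], [5, 7], [6]].

So P = [[1, 2, 8], [3, 4], [5, 7], [6]], Q = [[1, 3, 4], [2, 6], [5, 7], [8]].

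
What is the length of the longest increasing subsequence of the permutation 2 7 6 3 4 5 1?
4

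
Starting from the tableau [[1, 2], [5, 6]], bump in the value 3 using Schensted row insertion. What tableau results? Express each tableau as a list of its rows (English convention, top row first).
[[1, 2, 3], [5, 6]]

3 is larger than every entry of row 1, so it is appended to row 1. The new tableau is [[1, 2, 3], [5, 6]].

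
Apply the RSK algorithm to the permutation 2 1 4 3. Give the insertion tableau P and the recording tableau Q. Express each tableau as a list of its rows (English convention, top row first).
P = [[1, 3], [2, 4]], Q = [[1, 3], [2, 4]]

Insert each entry of the permutation into P by Schensted row insertion, recording in Q the position of each new cell.

Insert 2: appended to row 1. P = [[2]].
Insert 1: 1 bumps 2 from row 1; 2 starts row 2. P = [[1], [2]].
Insert 4: appended to row 1. P = [[1, 4], [2]].
Insert 3: 3 bumps 4 from row 1; 4 appends to row 2. P = [[1, 3], [2, 4]].

So P = [[1, 3], [2, 4]], Q = [[1, 3], [2, 4]].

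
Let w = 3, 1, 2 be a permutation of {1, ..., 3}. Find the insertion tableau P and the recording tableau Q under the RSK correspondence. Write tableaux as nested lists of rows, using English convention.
Insert each entry of the permutation into P by Schensted row insertion, recording in Q the position of each new cell.

Insert 3: appended to row 1. P = [[3]].
Insert 1: 1 bumps 3 from row 1; 3 starts row 2. P = [[1], [3]].
Insert 2: appended to row 1. P = [[1, 2], [3]].

So P = [[1, 2], [3]], Q = [[1, 3], [2]].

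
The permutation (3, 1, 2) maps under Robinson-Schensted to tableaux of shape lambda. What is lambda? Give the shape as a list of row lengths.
Row-insert each entry into an empty tableau.

After inserting 3: P = [[3]].
After inserting 1: P = [[1], [3]].
After inserting 2: P = [[1, 2], [3]].

The final insertion tableau P = [[1, 2], [3]] has shape [2, 1].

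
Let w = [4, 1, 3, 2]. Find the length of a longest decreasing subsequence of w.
3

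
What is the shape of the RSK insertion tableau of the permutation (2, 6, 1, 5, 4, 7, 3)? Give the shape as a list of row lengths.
[3, 2, 1, 1]

Row-insert each entry into an empty tableau.

After inserting 2: P = [[2]].
After inserting 6: P = [[2, 6]].
After inserting 1: P = [[1, 6], [2]].
After inserting 5: P = [[1, 5], [2, 6]].
After inserting 4: P = [[1, 4], [2, 5], [6]].
After inserting 7: P = [[1, 4, 7], [2, 5], [6]].
After inserting 3: P = [[1, 3, 7], [2, 4], [5], [6]].

The final insertion tableau P = [[1, 3, 7], [2, 4], [5], [6]] has shape [3, 2, 1, 1].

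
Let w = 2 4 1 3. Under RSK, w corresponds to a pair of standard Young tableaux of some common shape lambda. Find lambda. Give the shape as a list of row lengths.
Row-insert each entry into an empty tableau.

After inserting 2: P = [[2]].
After inserting 4: P = [[2, 4]].
After inserting 1: P = [[1, 4], [2]].
After inserting 3: P = [[1, 3], [2, 4]].

The final insertion tableau P = [[1, 3], [2, 4]] has shape [2, 2].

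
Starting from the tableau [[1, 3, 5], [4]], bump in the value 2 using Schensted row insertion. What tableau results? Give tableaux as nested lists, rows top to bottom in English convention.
[[1, 2, 5], [3], [4]]

In row 1, 2 replaces 3 (the leftmost entry greater than 2); 3 is bumped to row 2. In row 2, 3 replaces 4 (the leftmost entry greater than 3); 4 is bumped to row 3. 4 starts a new row 3. The new tableau is [[1, 2, 5], [3], [4]].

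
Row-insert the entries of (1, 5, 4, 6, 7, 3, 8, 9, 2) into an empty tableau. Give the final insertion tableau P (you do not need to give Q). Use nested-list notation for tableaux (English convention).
Insert 1: appended to row 1. P = [[1]].
Insert 5: appended to row 1. P = [[1, 5]].
Insert 4: 4 bumps 5 from row 1; 5 starts row 2. P = [[1, 4], [5]].
Insert 6: appended to row 1. P = [[1, 4, 6], [5]].
Insert 7: appended to row 1. P = [[1, 4, 6, 7], [5]].
Insert 3: 3 bumps 4 from row 1; 4 bumps 5 from row 2; 5 starts row 3. P = [[1, 3, 6, 7], [4], [5]].
Insert 8: appended to row 1. P = [[1, 3, 6, 7, 8], [4], [5]].
Insert 9: appended to row 1. P = [[1, 3, 6, 7, 8, 9], [4], [5]].
Insert 2: 2 bumps 3 from row 1; 3 bumps 4 from row 2; 4 bumps 5 from row 3; 5 starts row 4. P = [[1, 2, 6, 7, 8, 9], [3], [4], [5]].

So P = [[1, 2, 6, 7, 8, 9], [3], [4], [5]].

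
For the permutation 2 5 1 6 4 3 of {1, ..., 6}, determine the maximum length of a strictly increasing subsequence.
3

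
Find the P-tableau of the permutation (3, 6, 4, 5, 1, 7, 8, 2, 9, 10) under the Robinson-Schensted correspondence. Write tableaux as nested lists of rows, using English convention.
After inserting 3: P = [[3]].
After inserting 6: P = [[3, 6]].
After inserting 4: P = [[3, 4], [6]].
After inserting 5: P = [[3, 4, 5], [6]].
After inserting 1: P = [[1, 4, 5], [3], [6]].
After inserting 7: P = [[1, 4, 5, 7], [3], [6]].
After inserting 8: P = [[1, 4, 5, 7, 8], [3], [6]].
After inserting 2: P = [[1, 2, 5, 7, 8], [3, 4], [6]].
After inserting 9: P = [[1, 2, 5, 7, 8, 9], [3, 4], [6]].
After inserting 10: P = [[1, 2, 5, 7, 8, 9, 10], [3, 4], [6]].

So P = [[1, 2, 5, 7, 8, 9, 10], [3, 4], [6]].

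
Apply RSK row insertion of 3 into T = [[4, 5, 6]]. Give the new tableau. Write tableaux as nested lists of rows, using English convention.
In row 1, 3 replaces 4 (the leftmost entry greater than 3); 4 is bumped to row 2. 4 starts a new row 2. The new tableau is [[3, 5, 6], [4]].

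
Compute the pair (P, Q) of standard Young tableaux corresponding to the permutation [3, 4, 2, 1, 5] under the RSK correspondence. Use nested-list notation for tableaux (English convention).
P = [[1, 4, 5], [2], [3]], Q = [[1, 2, 5], [3], [4]]

Insert each entry of the permutation into P by Schensted row insertion, recording in Q the position of each new cell.

Insert 3: appended to row 1. P = [[3]], Q = [[1]].
Insert 4: appended to row 1. P = [[3, 4]], Q = [[1, 2]].
Insert 2: 2 bumps 3 from row 1; 3 starts row 2. P = [[2, 4], [3]], Q = [[1, 2], [3]].
Insert 1: 1 bumps 2 from row 1; 2 bumps 3 from row 2; 3 starts row 3. P = [[1, 4], [2], [3]], Q = [[1, 2], [3], [4]].
Insert 5: appended to row 1. P = [[1, 4, 5], [2], [3]], Q = [[1, 2, 5], [3], [4]].

So P = [[1, 4, 5], [2], [3]], Q = [[1, 2, 5], [3], [4]].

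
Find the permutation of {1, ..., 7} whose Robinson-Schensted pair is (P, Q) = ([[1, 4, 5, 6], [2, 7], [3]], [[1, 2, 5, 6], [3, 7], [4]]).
3 4 2 1 5 7 6

Reverse RSK: for i = n, n-1, ..., 1, locate i in Q, remove the corresponding corner cell from P, and reverse-bump its entry up through P; the value ejected from row 1 is w(i).

So w = 3 4 2 1 5 7 6.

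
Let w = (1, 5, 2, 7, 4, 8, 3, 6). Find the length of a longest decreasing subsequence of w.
3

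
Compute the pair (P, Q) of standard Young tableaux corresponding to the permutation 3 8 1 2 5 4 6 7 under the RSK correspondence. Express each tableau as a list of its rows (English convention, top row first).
P = [[1, 2, 4, 6, 7], [3, 5], [8]], Q = [[1, 2, 5, 7, 8], [3, 4], [6]]

Insert each entry of the permutation into P by Schensted row insertion, recording in Q the position of each new cell.

Insert 3: appended to row 1. P = [[3]].
Insert 8: appended to row 1. P = [[3, 8]].
Insert 1: 1 bumps 3 from row 1; 3 starts row 2. P = [[1, 8], [3]].
Insert 2: 2 bumps 8 from row 1; 8 appends to row 2. P = [[1, 2], [3, 8]].
Insert 5: appended to row 1. P = [[1, 2, 5], [3, 8]].
Insert 4: 4 bumps 5 from row 1; 5 bumps 8 from row 2; 8 starts row 3. P = [[1, 2, 4], [3, 5], [8]].
Insert 6: appended to row 1. P = [[1, 2, 4, 6], [3, 5], [8]].
Insert 7: appended to row 1. P = [[1, 2, 4, 6, 7], [3, 5], [8]].

So P = [[1, 2, 4, 6, 7], [3, 5], [8]], Q = [[1, 2, 5, 7, 8], [3, 4], [6]].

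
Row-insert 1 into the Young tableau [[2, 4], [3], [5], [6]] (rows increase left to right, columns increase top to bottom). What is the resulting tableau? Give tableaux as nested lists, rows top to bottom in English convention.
In row 1, 1 replaces 2 (the leftmost entry greater than 1); 2 is bumped to row 2. In row 2, 2 replaces 3 (the leftmost entry greater than 2); 3 is bumped to row 3. In row 3, 3 replaces 5 (the leftmost entry greater than 3); 5 is bumped to row 4. In row 4, 5 replaces 6 (the leftmost entry greater than 5); 6 is bumped to row 5. 6 starts a new row 5. The new tableau is [[1, 4], [2], [3], [5], [6]].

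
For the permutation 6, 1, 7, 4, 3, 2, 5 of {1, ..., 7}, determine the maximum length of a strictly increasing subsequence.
3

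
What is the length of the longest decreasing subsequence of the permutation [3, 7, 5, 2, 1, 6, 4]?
4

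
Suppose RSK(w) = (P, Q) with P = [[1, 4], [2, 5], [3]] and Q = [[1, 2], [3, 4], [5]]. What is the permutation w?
3 5 2 4 1

Reverse the RSK construction: for i from n down to 1, find the cell of Q containing i, remove the entry at that cell from P, and reverse-bump it up through P; the value ejected from row 1 is w(i).

Step i=5: Q has 5 at row 3, column 1; remove 3 from row 3 of P and reverse-bump: 3 enters row 2 and ejects 2; 2 enters row 1 and ejects 1. So w(5) = 1. P is now [[2, 4], [3, 5]].
Step i=4: Q has 4 at row 2, column 2; remove 5 from row 2 of P and reverse-bump: 5 enters row 1 and ejects 4. So w(4) = 4. P is now [[2, 5], [3]].
Step i=3: Q has 3 at row 2, column 1; remove 3 from row 2 of P and reverse-bump: 3 enters row 1 and ejects 2. So w(3) = 2. P is now [[3, 5]].
Step i=2: Q has 2 at row 1, column 2; remove that cell from P, ejecting 5. So w(2) = 5. P is now [[3]].
Step i=1: Q has 1 at row 1, column 1; remove that cell from P, ejecting 3. So w(1) = 3. P is now [].

So w = 3 5 2 4 1.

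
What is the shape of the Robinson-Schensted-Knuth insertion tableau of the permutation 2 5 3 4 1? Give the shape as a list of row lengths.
Row-insert each entry into an empty tableau.

After inserting 2: P = [[2]].
After inserting 5: P = [[2, 5]].
After inserting 3: P = [[2, 3], [5]].
After inserting 4: P = [[2, 3, 4], [5]].
After inserting 1: P = [[1, 3, 4], [2], [5]].

The final insertion tableau P = [[1, 3, 4], [2], [5]] has shape [3, 1, 1].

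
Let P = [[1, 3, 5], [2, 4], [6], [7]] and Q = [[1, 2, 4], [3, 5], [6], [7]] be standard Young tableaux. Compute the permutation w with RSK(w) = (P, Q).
2 4 1 7 6 5 3

Reverse the RSK construction: for i from n down to 1, find the cell of Q containing i, remove the entry at that cell from P, and reverse-bump it up through P; the value ejected from row 1 is w(i).

Step i=7: Q has 7 at row 4, column 1; remove 7 from row 4 of P and reverse-bump: 7 enters row 3 and ejects 6; 6 enters row 2 and ejects 4; 4 enters row 1 and ejects 3. So w(7) = 3. P is now [[1, 4, 5], [2, 6], [7]].
Step i=6: Q has 6 at row 3, column 1; remove 7 from row 3 of P and reverse-bump: 7 enters row 2 and ejects 6; 6 enters row 1 and ejects 5. So w(6) = 5. P is now [[1, 4, 6], [2, 7]].
Step i=5: Q has 5 at row 2, column 2; remove 7 from row 2 of P and reverse-bump: 7 enters row 1 and ejects 6. So w(5) = 6. P is now [[1, 4, 7], [2]].
Step i=4: Q has 4 at row 1, column 3; remove that cell from P, ejecting 7. So w(4) = 7. P is now [[1, 4], [2]].
Step i=3: Q has 3 at row 2, column 1; remove 2 from row 2 of P and reverse-bump: 2 enters row 1 and ejects 1. So w(3) = 1. P is now [[2, 4]].
Step i=2: Q has 2 at row 1, column 2; remove that cell from P, ejecting 4. So w(2) = 4. P is now [[2]].
Step i=1: Q has 1 at row 1, column 1; remove that cell from P, ejecting 2. So w(1) = 2. P is now [].

So w = 2 4 1 7 6 5 3.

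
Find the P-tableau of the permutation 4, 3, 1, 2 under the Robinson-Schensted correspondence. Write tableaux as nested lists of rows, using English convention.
P = [[1, 2], [3], [4]]

Insert 4: appended to row 1. P = [[4]].
Insert 3: 3 bumps 4 from row 1; 4 starts row 2. P = [[3], [4]].
Insert 1: 1 bumps 3 from row 1; 3 bumps 4 from row 2; 4 starts row 3. P = [[1], [3], [4]].
Insert 2: appended to row 1. P = [[1, 2], [3], [4]].

So P = [[1, 2], [3], [4]].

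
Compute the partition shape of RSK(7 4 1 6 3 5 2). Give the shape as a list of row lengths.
RSK row insertion gives P = [[1, 2, 5], [3, 6], [4], [7]], which has shape [3, 2, 1, 1].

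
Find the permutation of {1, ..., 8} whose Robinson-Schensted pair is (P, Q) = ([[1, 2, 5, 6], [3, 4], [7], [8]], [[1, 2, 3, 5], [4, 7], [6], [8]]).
Reverse the RSK construction: for i from n down to 1, find the cell of Q containing i, remove the entry at that cell from P, and reverse-bump it up through P; the value ejected from row 1 is w(i).

Step i=8: Q has 8 at row 4, column 1; remove 8 from row 4 of P and reverse-bump: 8 enters row 3 and ejects 7; 7 enters row 2 and ejects 4; 4 enters row 1 and ejects 2. So w(8) = 2. P is now [[1, 4, 5, 6], [3, 7], [8]].
Step i=7: Q has 7 at row 2, column 2; remove 7 from row 2 of P and reverse-bump: 7 enters row 1 and ejects 6. So w(7) = 6. P is now [[1, 4, 5, 7], [3], [8]].
Step i=6: Q has 6 at row 3, column 1; remove 8 from row 3 of P and reverse-bump: 8 enters row 2 and ejects 3; 3 enters row 1 and ejects 1. So w(6) = 1. P is now [[3, 4, 5, 7], [8]].
Step i=5: Q has 5 at row 1, column 4; remove that cell from P, ejecting 7. So w(5) = 7. P is now [[3, 4, 5], [8]].
Step i=4: Q has 4 at row 2, column 1; remove 8 from row 2 of P and reverse-bump: 8 enters row 1 and ejects 5. So w(4) = 5. P is now [[3, 4, 8]].
Step i=3: Q has 3 at row 1, column 3; remove that cell from P, ejecting 8. So w(3) = 8. P is now [[3, 4]].
Step i=2: Q has 2 at row 1, column 2; remove that cell from P, ejecting 4. So w(2) = 4. P is now [[3]].
Step i=1: Q has 1 at row 1, column 1; remove that cell from P, ejecting 3. So w(1) = 3. P is now [].

So w = 3 4 8 5 7 1 6 2.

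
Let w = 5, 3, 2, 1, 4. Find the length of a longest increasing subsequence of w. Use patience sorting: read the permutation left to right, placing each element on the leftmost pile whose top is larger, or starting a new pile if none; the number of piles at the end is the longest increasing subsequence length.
2

5: new pile. tops = [5]
3: onto pile 1 (replacing 5). tops = [3]
2: onto pile 1 (replacing 3). tops = [2]
1: onto pile 1 (replacing 2). tops = [1]
4: new pile. tops = [1, 4]

2 piles, so the longest increasing subsequence has length 2.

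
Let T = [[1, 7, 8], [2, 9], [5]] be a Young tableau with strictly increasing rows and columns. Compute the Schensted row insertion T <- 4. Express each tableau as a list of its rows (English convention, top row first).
[[1, 4, 8], [2, 7], [5, 9]]

In row 1, 4 replaces 7 (the leftmost entry greater than 4); 7 is bumped to row 2. In row 2, 7 replaces 9 (the leftmost entry greater than 7); 9 is bumped to row 3. 9 is appended to row 3. The new tableau is [[1, 4, 8], [2, 7], [5, 9]].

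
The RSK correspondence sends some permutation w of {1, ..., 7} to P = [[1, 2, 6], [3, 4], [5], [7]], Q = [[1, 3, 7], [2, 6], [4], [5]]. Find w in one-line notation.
Reverse the RSK construction: for i from n down to 1, find the cell of Q containing i, remove the entry at that cell from P, and reverse-bump it up through P; the value ejected from row 1 is w(i).

Step i=7: Q has 7 at row 1, column 3; remove that cell from P, ejecting 6. So w(7) = 6. P is now [[1, 2], [3, 4], [5], [7]].
Step i=6: Q has 6 at row 2, column 2; remove 4 from row 2 of P and reverse-bump: 4 enters row 1 and ejects 2. So w(6) = 2. P is now [[1, 4], [3], [5], [7]].
Step i=5: Q has 5 at row 4, column 1; remove 7 from row 4 of P and reverse-bump: 7 enters row 3 and ejects 5; 5 enters row 2 and ejects 3; 3 enters row 1 and ejects 1. So w(5) = 1. P is now [[3, 4], [5], [7]].
Step i=4: Q has 4 at row 3, column 1; remove 7 from row 3 of P and reverse-bump: 7 enters row 2 and ejects 5; 5 enters row 1 and ejects 4. So w(4) = 4. P is now [[3, 5], [7]].
Step i=3: Q has 3 at row 1, column 2; remove that cell from P, ejecting 5. So w(3) = 5. P is now [[3], [7]].
Step i=2: Q has 2 at row 2, column 1; remove 7 from row 2 of P and reverse-bump: 7 enters row 1 and ejects 3. So w(2) = 3. P is now [[7]].
Step i=1: Q has 1 at row 1, column 1; remove that cell from P, ejecting 7. So w(1) = 7. P is now [].

So w = 7 3 5 4 1 2 6.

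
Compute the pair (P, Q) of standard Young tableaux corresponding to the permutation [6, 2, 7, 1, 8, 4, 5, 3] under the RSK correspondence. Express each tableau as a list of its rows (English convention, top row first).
P = [[1, 3, 5], [2, 4, 8], [6, 7]], Q = [[1, 3, 5], [2, 6, 7], [4, 8]]

Insert each entry of the permutation into P by Schensted row insertion, recording in Q the position of each new cell.

After inserting 6: P = [[6]].
After inserting 2: P = [[2], [6]].
After inserting 7: P = [[2, 7], [6]].
After inserting 1: P = [[1, 7], [2], [6]].
After inserting 8: P = [[1, 7, 8], [2], [6]].
After inserting 4: P = [[1, 4, 8], [2, 7], [6]].
After inserting 5: P = [[1, 4, 5], [2, 7, 8], [6]].
After inserting 3: P = [[1, 3, 5], [2, 4, 8], [6, 7]].

So P = [[1, 3, 5], [2, 4, 8], [6, 7]], Q = [[1, 3, 5], [2, 6, 7], [4, 8]].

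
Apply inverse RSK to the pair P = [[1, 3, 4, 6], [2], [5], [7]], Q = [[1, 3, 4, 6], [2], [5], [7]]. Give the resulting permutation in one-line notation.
7 2 3 5 4 6 1

Reverse the RSK construction: for i from n down to 1, find the cell of Q containing i, remove the entry at that cell from P, and reverse-bump it up through P; the value ejected from row 1 is w(i).

Step i=7: Q has 7 at row 4, column 1; remove 7 from row 4 of P and reverse-bump: 7 enters row 3 and ejects 5; 5 enters row 2 and ejects 2; 2 enters row 1 and ejects 1. So w(7) = 1. P is now [[2, 3, 4, 6], [5], [7]].
Step i=6: Q has 6 at row 1, column 4; remove that cell from P, ejecting 6. So w(6) = 6. P is now [[2, 3, 4], [5], [7]].
Step i=5: Q has 5 at row 3, column 1; remove 7 from row 3 of P and reverse-bump: 7 enters row 2 and ejects 5; 5 enters row 1 and ejects 4. So w(5) = 4. P is now [[2, 3, 5], [7]].
Step i=4: Q has 4 at row 1, column 3; remove that cell from P, ejecting 5. So w(4) = 5. P is now [[2, 3], [7]].
Step i=3: Q has 3 at row 1, column 2; remove that cell from P, ejecting 3. So w(3) = 3. P is now [[2], [7]].
Step i=2: Q has 2 at row 2, column 1; remove 7 from row 2 of P and reverse-bump: 7 enters row 1 and ejects 2. So w(2) = 2. P is now [[7]].
Step i=1: Q has 1 at row 1, column 1; remove that cell from P, ejecting 7. So w(1) = 7. P is now [].

So w = 7 2 3 5 4 6 1.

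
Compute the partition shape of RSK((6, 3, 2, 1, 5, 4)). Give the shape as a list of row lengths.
Row-insert each entry into an empty tableau.

After inserting 6: P = [[6]].
After inserting 3: P = [[3], [6]].
After inserting 2: P = [[2], [3], [6]].
After inserting 1: P = [[1], [2], [3], [6]].
After inserting 5: P = [[1, 5], [2], [3], [6]].
After inserting 4: P = [[1, 4], [2, 5], [3], [6]].

The final insertion tableau P = [[1, 4], [2, 5], [3], [6]] has shape [2, 2, 1, 1].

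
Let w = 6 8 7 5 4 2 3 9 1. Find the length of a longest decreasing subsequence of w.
6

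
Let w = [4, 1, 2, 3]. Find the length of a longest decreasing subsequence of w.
2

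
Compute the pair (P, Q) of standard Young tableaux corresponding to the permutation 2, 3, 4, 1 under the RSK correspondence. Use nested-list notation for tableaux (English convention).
P = [[1, 3, 4], [2]], Q = [[1, 2, 3], [4]]

Insert each entry of the permutation into P by Schensted row insertion, recording in Q the position of each new cell.

Insert 2: appended to row 1. P = [[2]].
Insert 3: appended to row 1. P = [[2, 3]].
Insert 4: appended to row 1. P = [[2, 3, 4]].
Insert 1: 1 bumps 2 from row 1; 2 starts row 2. P = [[1, 3, 4], [2]].

So P = [[1, 3, 4], [2]], Q = [[1, 2, 3], [4]].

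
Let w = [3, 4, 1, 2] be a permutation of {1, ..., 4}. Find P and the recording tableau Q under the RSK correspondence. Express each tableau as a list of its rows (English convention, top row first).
P = [[1, 2], [3, 4]], Q = [[1, 2], [3, 4]]

Insert each entry of the permutation into P by Schensted row insertion, recording in Q the position of each new cell.

Insert 3: appended to row 1. P = [[3]].
Insert 4: appended to row 1. P = [[3, 4]].
Insert 1: 1 bumps 3 from row 1; 3 starts row 2. P = [[1, 4], [3]].
Insert 2: 2 bumps 4 from row 1; 4 appends to row 2. P = [[1, 2], [3, 4]].

So P = [[1, 2], [3, 4]], Q = [[1, 2], [3, 4]].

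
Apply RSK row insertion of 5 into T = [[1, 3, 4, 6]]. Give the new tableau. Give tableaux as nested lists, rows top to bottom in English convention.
In row 1, 5 replaces 6 (the leftmost entry greater than 5); 6 is bumped to row 2. 6 starts a new row 2. The new tableau is [[1, 3, 4, 5], [6]].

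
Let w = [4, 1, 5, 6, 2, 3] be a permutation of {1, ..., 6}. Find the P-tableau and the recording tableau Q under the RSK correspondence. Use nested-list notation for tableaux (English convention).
Insert each entry of the permutation into P by Schensted row insertion, recording in Q the position of each new cell.

Insert 4: appended to row 1. P = [[4]].
Insert 1: 1 bumps 4 from row 1; 4 starts row 2. P = [[1], [4]].
Insert 5: appended to row 1. P = [[1, 5], [4]].
Insert 6: appended to row 1. P = [[1, 5, 6], [4]].
Insert 2: 2 bumps 5 from row 1; 5 appends to row 2. P = [[1, 2, 6], [4, 5]].
Insert 3: 3 bumps 6 from row 1; 6 appends to row 2. P = [[1, 2, 3], [4, 5, 6]].

So P = [[1, 2, 3], [4, 5, 6]], Q = [[1, 3, 4], [2, 5, 6]].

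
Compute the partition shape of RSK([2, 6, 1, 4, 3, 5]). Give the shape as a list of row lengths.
[3, 2, 1]

Row-insert each entry into an empty tableau.

After inserting 2: P = [[2]].
After inserting 6: P = [[2, 6]].
After inserting 1: P = [[1, 6], [2]].
After inserting 4: P = [[1, 4], [2, 6]].
After inserting 3: P = [[1, 3], [2, 4], [6]].
After inserting 5: P = [[1, 3, 5], [2, 4], [6]].

The final insertion tableau P = [[1, 3, 5], [2, 4], [6]] has shape [3, 2, 1].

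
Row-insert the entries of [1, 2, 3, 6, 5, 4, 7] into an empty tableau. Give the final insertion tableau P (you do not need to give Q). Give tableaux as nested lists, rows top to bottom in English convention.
Insert 1: appended to row 1. P = [[1]].
Insert 2: appended to row 1. P = [[1, 2]].
Insert 3: appended to row 1. P = [[1, 2, 3]].
Insert 6: appended to row 1. P = [[1, 2, 3, 6]].
Insert 5: 5 bumps 6 from row 1; 6 starts row 2. P = [[1, 2, 3, 5], [6]].
Insert 4: 4 bumps 5 from row 1; 5 bumps 6 from row 2; 6 starts row 3. P = [[1, 2, 3, 4], [5], [6]].
Insert 7: appended to row 1. P = [[1, 2, 3, 4, 7], [5], [6]].

So P = [[1, 2, 3, 4, 7], [5], [6]].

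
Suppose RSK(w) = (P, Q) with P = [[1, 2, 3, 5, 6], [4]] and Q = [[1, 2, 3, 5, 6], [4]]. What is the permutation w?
1 2 4 3 5 6

Reverse the RSK construction: for i from n down to 1, find the cell of Q containing i, remove the entry at that cell from P, and reverse-bump it up through P; the value ejected from row 1 is w(i).

Step i=6: Q has 6 at row 1, column 5; remove that cell from P, ejecting 6. So w(6) = 6. P is now [[1, 2, 3, 5], [4]].
Step i=5: Q has 5 at row 1, column 4; remove that cell from P, ejecting 5. So w(5) = 5. P is now [[1, 2, 3], [4]].
Step i=4: Q has 4 at row 2, column 1; remove 4 from row 2 of P and reverse-bump: 4 enters row 1 and ejects 3. So w(4) = 3. P is now [[1, 2, 4]].
Step i=3: Q has 3 at row 1, column 3; remove that cell from P, ejecting 4. So w(3) = 4. P is now [[1, 2]].
Step i=2: Q has 2 at row 1, column 2; remove that cell from P, ejecting 2. So w(2) = 2. P is now [[1]].
Step i=1: Q has 1 at row 1, column 1; remove that cell from P, ejecting 1. So w(1) = 1. P is now [].

So w = 1 2 4 3 5 6.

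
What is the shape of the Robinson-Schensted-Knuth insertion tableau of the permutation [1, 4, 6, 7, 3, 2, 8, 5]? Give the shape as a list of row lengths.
Row-insert each entry into an empty tableau.

After inserting 1: P = [[1]].
After inserting 4: P = [[1, 4]].
After inserting 6: P = [[1, 4, 6]].
After inserting 7: P = [[1, 4, 6, 7]].
After inserting 3: P = [[1, 3, 6, 7], [4]].
After inserting 2: P = [[1, 2, 6, 7], [3], [4]].
After inserting 8: P = [[1, 2, 6, 7, 8], [3], [4]].
After inserting 5: P = [[1, 2, 5, 7, 8], [3, 6], [4]].

The final insertion tableau P = [[1, 2, 5, 7, 8], [3, 6], [4]] has shape [5, 2, 1].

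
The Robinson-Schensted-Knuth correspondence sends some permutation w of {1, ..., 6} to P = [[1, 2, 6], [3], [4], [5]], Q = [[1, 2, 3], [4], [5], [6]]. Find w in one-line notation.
Reverse the RSK construction: for i from n down to 1, find the cell of Q containing i, remove the entry at that cell from P, and reverse-bump it up through P; the value ejected from row 1 is w(i).

Step i=6: Q has 6 at row 4, column 1; remove 5 from row 4 of P and reverse-bump: 5 enters row 3 and ejects 4; 4 enters row 2 and ejects 3; 3 enters row 1 and ejects 2. So w(6) = 2. P is now [[1, 3, 6], [4], [5]].
Step i=5: Q has 5 at row 3, column 1; remove 5 from row 3 of P and reverse-bump: 5 enters row 2 and ejects 4; 4 enters row 1 and ejects 3. So w(5) = 3. P is now [[1, 4, 6], [5]].
Step i=4: Q has 4 at row 2, column 1; remove 5 from row 2 of P and reverse-bump: 5 enters row 1 and ejects 4. So w(4) = 4. P is now [[1, 5, 6]].
Step i=3: Q has 3 at row 1, column 3; remove that cell from P, ejecting 6. So w(3) = 6. P is now [[1, 5]].
Step i=2: Q has 2 at row 1, column 2; remove that cell from P, ejecting 5. So w(2) = 5. P is now [[1]].
Step i=1: Q has 1 at row 1, column 1; remove that cell from P, ejecting 1. So w(1) = 1. P is now [].

So w = 1 5 6 4 3 2.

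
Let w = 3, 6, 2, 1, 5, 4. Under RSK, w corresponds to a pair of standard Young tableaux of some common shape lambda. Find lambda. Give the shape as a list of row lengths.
Row-insert each entry into an empty tableau.

After inserting 3: P = [[3]].
After inserting 6: P = [[3, 6]].
After inserting 2: P = [[2, 6], [3]].
After inserting 1: P = [[1, 6], [2], [3]].
After inserting 5: P = [[1, 5], [2, 6], [3]].
After inserting 4: P = [[1, 4], [2, 5], [3, 6]].

The final insertion tableau P = [[1, 4], [2, 5], [3, 6]] has shape [2, 2, 2].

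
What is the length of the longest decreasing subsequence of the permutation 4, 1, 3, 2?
3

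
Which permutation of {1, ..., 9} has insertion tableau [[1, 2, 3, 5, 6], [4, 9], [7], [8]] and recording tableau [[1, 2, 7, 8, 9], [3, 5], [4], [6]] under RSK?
Reverse the RSK construction: for i from n down to 1, find the cell of Q containing i, remove the entry at that cell from P, and reverse-bump it up through P; the value ejected from row 1 is w(i).

Step i=9: Q has 9 at row 1, column 5; remove that cell from P, ejecting 6. So w(9) = 6. P is now [[1, 2, 3, 5], [4, 9], [7], [8]].
Step i=8: Q has 8 at row 1, column 4; remove that cell from P, ejecting 5. So w(8) = 5. P is now [[1, 2, 3], [4, 9], [7], [8]].
Step i=7: Q has 7 at row 1, column 3; remove that cell from P, ejecting 3. So w(7) = 3. P is now [[1, 2], [4, 9], [7], [8]].
Step i=6: Q has 6 at row 4, column 1; remove 8 from row 4 of P and reverse-bump: 8 enters row 3 and ejects 7; 7 enters row 2 and ejects 4; 4 enters row 1 and ejects 2. So w(6) = 2. P is now [[1, 4], [7, 9], [8]].
Step i=5: Q has 5 at row 2, column 2; remove 9 from row 2 of P and reverse-bump: 9 enters row 1 and ejects 4. So w(5) = 4. P is now [[1, 9], [7], [8]].
Step i=4: Q has 4 at row 3, column 1; remove 8 from row 3 of P and reverse-bump: 8 enters row 2 and ejects 7; 7 enters row 1 and ejects 1. So w(4) = 1. P is now [[7, 9], [8]].
Step i=3: Q has 3 at row 2, column 1; remove 8 from row 2 of P and reverse-bump: 8 enters row 1 and ejects 7. So w(3) = 7. P is now [[8, 9]].
Step i=2: Q has 2 at row 1, column 2; remove that cell from P, ejecting 9. So w(2) = 9. P is now [[8]].
Step i=1: Q has 1 at row 1, column 1; remove that cell from P, ejecting 8. So w(1) = 8. P is now [].

So w = 8 9 7 1 4 2 3 5 6.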